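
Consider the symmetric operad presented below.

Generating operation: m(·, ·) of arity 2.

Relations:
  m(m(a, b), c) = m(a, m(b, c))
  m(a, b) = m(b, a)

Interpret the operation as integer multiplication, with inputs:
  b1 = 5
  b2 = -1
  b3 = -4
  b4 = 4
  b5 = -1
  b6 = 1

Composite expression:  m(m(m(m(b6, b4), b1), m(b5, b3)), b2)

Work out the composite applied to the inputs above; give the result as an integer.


-80

m(b6, b4) = 4
m(m(b6, b4), b1) = 20
m(b5, b3) = 4
m(m(m(b6, b4), b1), m(b5, b3)) = 80
m(m(m(m(b6, b4), b1), m(b5, b3)), b2) = -80


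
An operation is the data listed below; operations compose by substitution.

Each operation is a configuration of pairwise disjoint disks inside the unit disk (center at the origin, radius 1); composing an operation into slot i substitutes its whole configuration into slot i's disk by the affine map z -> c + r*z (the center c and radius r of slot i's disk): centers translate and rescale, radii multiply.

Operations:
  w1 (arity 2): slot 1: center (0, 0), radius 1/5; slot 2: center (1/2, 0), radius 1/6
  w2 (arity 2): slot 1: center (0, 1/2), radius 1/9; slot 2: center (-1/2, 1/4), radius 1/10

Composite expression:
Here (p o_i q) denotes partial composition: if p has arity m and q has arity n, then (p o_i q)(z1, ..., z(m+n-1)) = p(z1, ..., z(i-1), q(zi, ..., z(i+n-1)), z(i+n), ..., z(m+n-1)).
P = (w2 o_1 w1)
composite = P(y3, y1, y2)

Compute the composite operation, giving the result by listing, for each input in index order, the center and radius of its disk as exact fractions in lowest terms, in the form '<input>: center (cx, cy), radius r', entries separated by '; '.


Nesting under w2 composes maps z -> c + r*z down each y-path.
input y3: composing its 2 substitution steps yields center (0, 1/2), radius 1/45
input y1: composing its 2 substitution steps yields center (1/18, 1/2), radius 1/54
input y2: composing its 1 substitution step yields center (-1/2, 1/4), radius 1/10

y1: center (1/18, 1/2), radius 1/54; y2: center (-1/2, 1/4), radius 1/10; y3: center (0, 1/2), radius 1/45


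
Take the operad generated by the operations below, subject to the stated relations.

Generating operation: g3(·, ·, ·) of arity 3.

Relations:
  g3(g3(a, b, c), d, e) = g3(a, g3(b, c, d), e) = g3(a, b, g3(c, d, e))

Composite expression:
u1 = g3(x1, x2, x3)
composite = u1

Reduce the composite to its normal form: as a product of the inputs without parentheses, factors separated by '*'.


x1 * x2 * x3

Key point: g3 is associative — brackets drop, the x-order remains.
g3(x1, x2, x3) collapses to x1 * x2 * x3


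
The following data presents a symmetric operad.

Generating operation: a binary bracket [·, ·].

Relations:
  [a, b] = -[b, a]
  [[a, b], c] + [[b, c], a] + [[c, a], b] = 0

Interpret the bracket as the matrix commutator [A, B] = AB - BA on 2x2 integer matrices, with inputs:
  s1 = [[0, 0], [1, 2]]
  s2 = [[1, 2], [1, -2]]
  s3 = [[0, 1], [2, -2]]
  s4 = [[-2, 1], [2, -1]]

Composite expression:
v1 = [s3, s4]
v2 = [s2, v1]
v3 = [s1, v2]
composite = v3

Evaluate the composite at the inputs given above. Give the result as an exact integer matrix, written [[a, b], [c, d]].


[[-9, -18], [6, 9]]


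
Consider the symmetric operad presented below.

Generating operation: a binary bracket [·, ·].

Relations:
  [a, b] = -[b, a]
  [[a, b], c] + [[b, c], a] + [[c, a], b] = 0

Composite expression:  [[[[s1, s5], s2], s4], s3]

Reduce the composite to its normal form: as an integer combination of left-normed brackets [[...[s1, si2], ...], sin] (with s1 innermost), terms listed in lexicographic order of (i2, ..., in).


[[[[s1, s5], s2], s4], s3]

Expand each bracket as ab - ba; the s1-initial words give the coefficients.
Composite bracket: [[[[s1, s5], s2], s4], s3]
Expanding via [a, b] = ab - ba: 16 signed words (2^4 = 16).
Only words starting with s1 matter:
  s1s5s2s4s3 appears with sign +1, giving the term +[[[[s1, s5], s2], s4], s3]


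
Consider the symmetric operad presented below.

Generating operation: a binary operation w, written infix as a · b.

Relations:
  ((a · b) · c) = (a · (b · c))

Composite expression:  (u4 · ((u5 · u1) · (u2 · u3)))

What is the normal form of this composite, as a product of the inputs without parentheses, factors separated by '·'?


u4 · u5 · u1 · u2 · u3

Key point: w is associative — brackets drop, the u-order remains.
(u5 · u1) flattens to u5 · u1
(u2 · u3) flattens to u2 · u3
((u5 · u1) · (u2 · u3)) flattens to u5 · u1 · u2 · u3
(u4 · ((u5 · u1) · (u2 · u3))) flattens to u4 · u5 · u1 · u2 · u3


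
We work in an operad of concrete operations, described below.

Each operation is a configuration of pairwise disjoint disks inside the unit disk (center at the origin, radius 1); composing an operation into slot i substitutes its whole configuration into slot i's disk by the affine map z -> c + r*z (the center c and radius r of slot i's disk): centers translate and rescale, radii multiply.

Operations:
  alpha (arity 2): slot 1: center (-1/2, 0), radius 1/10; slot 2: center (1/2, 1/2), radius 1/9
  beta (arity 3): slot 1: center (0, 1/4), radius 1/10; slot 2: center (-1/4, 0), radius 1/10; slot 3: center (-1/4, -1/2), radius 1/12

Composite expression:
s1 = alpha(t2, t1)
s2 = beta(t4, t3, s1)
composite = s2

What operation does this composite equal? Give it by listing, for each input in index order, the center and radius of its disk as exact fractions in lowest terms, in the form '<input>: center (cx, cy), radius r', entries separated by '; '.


t1: center (-5/24, -11/24), radius 1/108; t2: center (-7/24, -1/2), radius 1/120; t3: center (-1/4, 0), radius 1/10; t4: center (0, 1/4), radius 1/10

Each t-disk chains the slot maps above it in beta; radii multiply.
input t4: composing its 1 substitution step yields center (0, 1/4), radius 1/10
input t3: composing its 1 substitution step yields center (-1/4, 0), radius 1/10
input t2: composing its 2 substitution steps yields center (-7/24, -1/2), radius 1/120
input t1: composing its 2 substitution steps yields center (-5/24, -11/24), radius 1/108


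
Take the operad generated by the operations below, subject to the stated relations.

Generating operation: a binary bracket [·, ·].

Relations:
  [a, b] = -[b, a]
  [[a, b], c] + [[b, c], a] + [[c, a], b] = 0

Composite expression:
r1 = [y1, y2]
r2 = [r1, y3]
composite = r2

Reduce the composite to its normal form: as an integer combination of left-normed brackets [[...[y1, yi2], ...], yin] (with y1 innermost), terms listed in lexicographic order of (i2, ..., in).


[[y1, y2], y3]

Expand each bracket as ab - ba; the y1-initial words give the coefficients.
Composite bracket: [[y1, y2], y3]
Expanding via [a, b] = ab - ba: 4 signed words (2^2 = 4).
The y1-initial words carry the normal form:
  sign of y1y2y3 is +1, so it contributes +[[y1, y2], y3]


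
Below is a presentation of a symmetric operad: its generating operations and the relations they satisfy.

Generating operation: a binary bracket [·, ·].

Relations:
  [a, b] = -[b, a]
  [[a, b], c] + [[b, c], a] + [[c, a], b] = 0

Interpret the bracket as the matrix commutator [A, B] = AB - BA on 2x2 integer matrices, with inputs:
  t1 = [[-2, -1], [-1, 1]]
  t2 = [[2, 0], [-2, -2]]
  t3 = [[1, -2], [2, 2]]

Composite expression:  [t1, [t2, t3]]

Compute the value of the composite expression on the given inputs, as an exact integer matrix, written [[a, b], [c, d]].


[t2, t3] = [[-4, -8], [-6, 4]]
[t1, [t2, t3]] = [[-2, 16], [-10, 2]]

[[-2, 16], [-10, 2]]


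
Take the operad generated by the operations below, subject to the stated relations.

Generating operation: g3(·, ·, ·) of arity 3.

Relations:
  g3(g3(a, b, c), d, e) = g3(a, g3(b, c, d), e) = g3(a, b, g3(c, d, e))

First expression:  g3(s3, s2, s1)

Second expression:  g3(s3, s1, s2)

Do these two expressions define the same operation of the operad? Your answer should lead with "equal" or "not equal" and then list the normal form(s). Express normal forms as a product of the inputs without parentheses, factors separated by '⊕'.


not equal; first: s3 ⊕ s2 ⊕ s1; second: s3 ⊕ s1 ⊕ s2

In normal form, the first expression is s3 ⊕ s2 ⊕ s1
In normal form, the second expression is s3 ⊕ s1 ⊕ s2
Distinct normal forms: not equal.


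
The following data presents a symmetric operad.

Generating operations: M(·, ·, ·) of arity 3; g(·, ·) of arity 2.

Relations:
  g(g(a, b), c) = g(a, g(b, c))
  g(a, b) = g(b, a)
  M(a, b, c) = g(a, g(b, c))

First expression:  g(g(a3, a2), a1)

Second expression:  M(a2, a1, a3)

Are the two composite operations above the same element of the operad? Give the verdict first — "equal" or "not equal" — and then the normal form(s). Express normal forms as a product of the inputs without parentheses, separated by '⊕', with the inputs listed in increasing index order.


The first composite normalizes to a1 ⊕ a2 ⊕ a3
The second composite normalizes to a1 ⊕ a2 ⊕ a3
Same normal form: equal.

equal; both compose to a1 ⊕ a2 ⊕ a3


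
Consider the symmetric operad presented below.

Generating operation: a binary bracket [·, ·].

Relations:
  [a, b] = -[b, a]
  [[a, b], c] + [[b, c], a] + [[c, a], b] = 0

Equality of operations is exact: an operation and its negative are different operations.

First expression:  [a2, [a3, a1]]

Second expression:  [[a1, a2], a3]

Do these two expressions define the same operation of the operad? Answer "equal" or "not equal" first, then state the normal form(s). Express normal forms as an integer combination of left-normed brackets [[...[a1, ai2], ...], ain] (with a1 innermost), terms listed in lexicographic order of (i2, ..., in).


not equal; the first gives [[a1, a3], a2] and the second [[a1, a2], a3]

The first expression, normalized: [[a1, a3], a2]
The second expression, normalized: [[a1, a2], a3]
No match — not equal.


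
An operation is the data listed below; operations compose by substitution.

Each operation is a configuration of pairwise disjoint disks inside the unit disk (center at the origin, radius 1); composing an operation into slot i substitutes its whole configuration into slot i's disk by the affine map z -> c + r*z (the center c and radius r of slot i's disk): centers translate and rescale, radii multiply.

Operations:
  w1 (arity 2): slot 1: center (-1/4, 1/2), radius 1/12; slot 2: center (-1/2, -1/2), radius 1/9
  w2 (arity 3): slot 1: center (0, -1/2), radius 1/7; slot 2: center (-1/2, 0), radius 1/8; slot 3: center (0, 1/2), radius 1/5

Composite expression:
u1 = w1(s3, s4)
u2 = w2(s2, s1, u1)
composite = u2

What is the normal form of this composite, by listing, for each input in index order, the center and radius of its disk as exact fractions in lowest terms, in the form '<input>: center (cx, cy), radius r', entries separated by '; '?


s1: center (-1/2, 0), radius 1/8; s2: center (0, -1/2), radius 1/7; s3: center (-1/20, 3/5), radius 1/60; s4: center (-1/10, 2/5), radius 1/45

Nesting under w2 composes maps z -> c + r*z down each s-path.
input s2: composing its 1 substitution step yields center (0, -1/2), radius 1/7
input s1: composing its 1 substitution step yields center (-1/2, 0), radius 1/8
input s3: composing its 2 substitution steps yields center (-1/20, 3/5), radius 1/60
input s4: composing its 2 substitution steps yields center (-1/10, 2/5), radius 1/45


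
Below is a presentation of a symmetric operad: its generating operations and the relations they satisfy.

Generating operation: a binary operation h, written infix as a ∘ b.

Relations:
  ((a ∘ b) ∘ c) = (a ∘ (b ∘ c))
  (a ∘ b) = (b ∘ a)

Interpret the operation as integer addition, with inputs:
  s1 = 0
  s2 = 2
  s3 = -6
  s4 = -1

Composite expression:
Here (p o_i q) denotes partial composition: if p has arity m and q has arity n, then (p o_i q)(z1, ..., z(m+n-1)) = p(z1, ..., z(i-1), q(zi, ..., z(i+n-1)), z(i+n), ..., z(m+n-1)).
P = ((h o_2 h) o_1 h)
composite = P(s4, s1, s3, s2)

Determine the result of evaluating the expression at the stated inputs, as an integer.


-5


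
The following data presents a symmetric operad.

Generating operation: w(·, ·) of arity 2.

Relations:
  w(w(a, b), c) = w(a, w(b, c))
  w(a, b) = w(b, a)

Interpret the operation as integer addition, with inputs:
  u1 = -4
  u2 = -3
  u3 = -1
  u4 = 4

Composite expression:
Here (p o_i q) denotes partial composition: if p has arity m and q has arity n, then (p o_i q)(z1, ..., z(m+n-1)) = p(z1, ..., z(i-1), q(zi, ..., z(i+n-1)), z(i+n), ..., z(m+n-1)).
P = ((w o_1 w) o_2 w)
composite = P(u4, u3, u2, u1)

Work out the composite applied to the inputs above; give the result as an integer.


w(u3, u2) = -4
w(u4, w(u3, u2)) = 0
w(w(u4, w(u3, u2)), u1) = -4

-4


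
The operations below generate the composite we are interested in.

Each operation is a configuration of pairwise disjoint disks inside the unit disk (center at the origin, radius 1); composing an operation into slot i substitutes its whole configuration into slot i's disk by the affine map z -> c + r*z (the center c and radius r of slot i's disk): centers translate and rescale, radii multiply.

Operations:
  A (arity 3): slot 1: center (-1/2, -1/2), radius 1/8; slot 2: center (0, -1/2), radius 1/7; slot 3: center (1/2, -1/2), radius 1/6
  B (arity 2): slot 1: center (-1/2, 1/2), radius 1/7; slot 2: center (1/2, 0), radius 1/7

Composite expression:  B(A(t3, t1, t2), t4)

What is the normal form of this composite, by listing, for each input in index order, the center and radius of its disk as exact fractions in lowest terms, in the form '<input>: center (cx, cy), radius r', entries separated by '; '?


t1: center (-1/2, 3/7), radius 1/49; t2: center (-3/7, 3/7), radius 1/42; t3: center (-4/7, 3/7), radius 1/56; t4: center (1/2, 0), radius 1/7

Each t-disk chains the slot maps above it in B; radii multiply.
t3 passes through 2 substitutions, ending at center (-4/7, 3/7), radius 1/56
t1 passes through 2 substitutions, ending at center (-1/2, 3/7), radius 1/49
t2 passes through 2 substitutions, ending at center (-3/7, 3/7), radius 1/42
t4 passes through 1 substitution, ending at center (1/2, 0), radius 1/7


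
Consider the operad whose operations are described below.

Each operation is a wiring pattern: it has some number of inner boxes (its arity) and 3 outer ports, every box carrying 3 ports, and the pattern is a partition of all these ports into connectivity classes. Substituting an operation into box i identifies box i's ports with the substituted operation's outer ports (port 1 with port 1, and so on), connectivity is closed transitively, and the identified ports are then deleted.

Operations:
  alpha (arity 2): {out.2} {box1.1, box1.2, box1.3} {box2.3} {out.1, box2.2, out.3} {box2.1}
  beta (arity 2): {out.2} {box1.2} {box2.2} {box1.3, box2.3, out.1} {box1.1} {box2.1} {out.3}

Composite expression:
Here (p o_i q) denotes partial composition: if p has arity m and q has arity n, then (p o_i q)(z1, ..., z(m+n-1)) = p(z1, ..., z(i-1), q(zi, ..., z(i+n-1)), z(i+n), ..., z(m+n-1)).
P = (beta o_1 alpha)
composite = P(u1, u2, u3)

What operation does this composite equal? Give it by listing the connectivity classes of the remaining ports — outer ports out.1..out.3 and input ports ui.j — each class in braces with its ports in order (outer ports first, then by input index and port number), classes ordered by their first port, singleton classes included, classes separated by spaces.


Connectivity passes through glued beta-boundaries; trace each wire chain.
composing alpha on (u1, u2), with out.j its own outer ports: {out.1, out.3, u2.2} {out.2} {u1.1, u1.2, u1.3} {u2.1} {u2.3}
composing beta on (u1, u2, u3), with out.j its own outer ports: {out.1, u2.2, u3.3} {out.2} {out.3} {u1.1, u1.2, u1.3} {u2.1} {u2.3} {u3.1} {u3.2}

{out.1, u2.2, u3.3} {out.2} {out.3} {u1.1, u1.2, u1.3} {u2.1} {u2.3} {u3.1} {u3.2}


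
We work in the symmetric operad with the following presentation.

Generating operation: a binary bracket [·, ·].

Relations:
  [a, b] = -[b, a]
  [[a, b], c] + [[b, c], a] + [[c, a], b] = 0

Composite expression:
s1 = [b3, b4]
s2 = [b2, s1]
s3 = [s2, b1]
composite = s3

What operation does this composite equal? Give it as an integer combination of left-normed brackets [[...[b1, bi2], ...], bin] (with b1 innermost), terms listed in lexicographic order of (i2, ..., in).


-[[[b1, b2], b3], b4] + [[[b1, b2], b4], b3] + [[[b1, b3], b4], b2] - [[[b1, b4], b3], b2]

Antisymmetry and Jacobi reduce to b1-anchored left-normed brackets.
Composite bracket: [[b2, [b3, b4]], b1]
Full expansion: 8 signed words from ab - ba (2^3 = 8).
Collect the words opening with b1:
  sign of b1b2b3b4 is -1, so it contributes -[[[b1, b2], b3], b4]
  sign of b1b2b4b3 is +1, so it contributes +[[[b1, b2], b4], b3]
  sign of b1b3b4b2 is +1, so it contributes +[[[b1, b3], b4], b2]
  sign of b1b4b3b2 is -1, so it contributes -[[[b1, b4], b3], b2]


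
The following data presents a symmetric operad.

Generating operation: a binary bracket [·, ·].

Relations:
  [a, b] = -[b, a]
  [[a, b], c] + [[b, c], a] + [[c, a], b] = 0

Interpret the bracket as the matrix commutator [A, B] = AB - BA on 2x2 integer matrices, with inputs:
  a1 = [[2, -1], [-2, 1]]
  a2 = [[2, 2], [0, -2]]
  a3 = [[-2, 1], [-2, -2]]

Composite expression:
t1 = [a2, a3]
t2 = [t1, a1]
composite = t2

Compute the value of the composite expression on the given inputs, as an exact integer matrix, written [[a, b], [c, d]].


[[0, 4], [-8, 0]]

[a2, a3] = [[-4, 4], [8, 4]]
[[a2, a3], a1] = [[0, 4], [-8, 0]]


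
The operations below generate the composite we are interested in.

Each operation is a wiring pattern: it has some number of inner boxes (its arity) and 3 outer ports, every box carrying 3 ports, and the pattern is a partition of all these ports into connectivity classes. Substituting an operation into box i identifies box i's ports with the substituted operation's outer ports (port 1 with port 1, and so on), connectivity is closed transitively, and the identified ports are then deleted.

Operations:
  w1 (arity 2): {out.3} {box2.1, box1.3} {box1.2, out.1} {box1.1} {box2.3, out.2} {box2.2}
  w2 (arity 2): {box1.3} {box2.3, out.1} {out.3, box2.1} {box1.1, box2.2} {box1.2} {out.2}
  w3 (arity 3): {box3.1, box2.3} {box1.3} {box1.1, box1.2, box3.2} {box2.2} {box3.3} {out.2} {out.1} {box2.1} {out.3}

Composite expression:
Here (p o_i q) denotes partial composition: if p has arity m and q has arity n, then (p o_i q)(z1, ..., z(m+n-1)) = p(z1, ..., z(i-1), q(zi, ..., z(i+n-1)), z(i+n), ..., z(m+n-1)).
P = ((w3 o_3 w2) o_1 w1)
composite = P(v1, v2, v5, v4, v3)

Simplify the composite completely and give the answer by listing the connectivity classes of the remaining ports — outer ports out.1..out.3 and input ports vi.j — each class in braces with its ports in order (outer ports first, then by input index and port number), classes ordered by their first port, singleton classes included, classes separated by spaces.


{out.1} {out.2} {out.3} {v1.1} {v1.2, v2.3} {v1.3, v2.1} {v2.2} {v3.1} {v3.2, v4.1} {v3.3, v5.3} {v4.2} {v4.3} {v5.1} {v5.2}


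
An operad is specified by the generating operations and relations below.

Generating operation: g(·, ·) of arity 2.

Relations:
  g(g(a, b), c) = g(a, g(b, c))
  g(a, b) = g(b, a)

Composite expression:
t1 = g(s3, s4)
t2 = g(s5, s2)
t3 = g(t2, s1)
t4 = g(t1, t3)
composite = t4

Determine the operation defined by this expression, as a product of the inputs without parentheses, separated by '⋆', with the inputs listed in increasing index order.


s1 ⋆ s2 ⋆ s3 ⋆ s4 ⋆ s5

Any arrangement under g is one operation, so sort the s-inputs.
g(s3, s4) flattens to s3 ⋆ s4
g(s5, s2) flattens to s5 ⋆ s2
g(g(s5, s2), s1) flattens to s5 ⋆ s2 ⋆ s1
g(g(s3, s4), g(g(s5, s2), s1)) flattens to s3 ⋆ s4 ⋆ s5 ⋆ s2 ⋆ s1
rearranged into index order: s1 ⋆ s2 ⋆ s3 ⋆ s4 ⋆ s5


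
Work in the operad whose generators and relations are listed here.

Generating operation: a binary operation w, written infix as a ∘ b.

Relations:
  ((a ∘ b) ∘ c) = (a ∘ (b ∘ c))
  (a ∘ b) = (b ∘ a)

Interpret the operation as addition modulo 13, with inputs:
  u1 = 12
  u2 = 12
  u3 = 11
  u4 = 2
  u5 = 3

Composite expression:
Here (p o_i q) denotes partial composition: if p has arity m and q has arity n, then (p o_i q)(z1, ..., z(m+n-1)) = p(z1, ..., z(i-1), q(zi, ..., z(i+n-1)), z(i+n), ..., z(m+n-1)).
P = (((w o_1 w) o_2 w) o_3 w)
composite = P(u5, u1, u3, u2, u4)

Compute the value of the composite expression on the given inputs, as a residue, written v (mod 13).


(u3 ∘ u2) = 10
(u1 ∘ (u3 ∘ u2)) = 9
(u5 ∘ (u1 ∘ (u3 ∘ u2))) = 12
((u5 ∘ (u1 ∘ (u3 ∘ u2))) ∘ u4) = 1

1 (mod 13)


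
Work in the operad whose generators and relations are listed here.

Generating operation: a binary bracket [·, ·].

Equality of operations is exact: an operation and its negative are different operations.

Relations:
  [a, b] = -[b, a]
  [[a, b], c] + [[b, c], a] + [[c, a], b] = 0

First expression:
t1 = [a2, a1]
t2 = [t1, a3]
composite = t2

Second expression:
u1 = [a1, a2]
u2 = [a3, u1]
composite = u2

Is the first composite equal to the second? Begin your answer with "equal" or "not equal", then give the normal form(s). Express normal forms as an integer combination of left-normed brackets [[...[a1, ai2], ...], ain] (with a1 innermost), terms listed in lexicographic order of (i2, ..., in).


equal: each reduces to -[[a1, a2], a3]

The first expression, normalized: -[[a1, a2], a3]
The second expression, normalized: -[[a1, a2], a3]
One common form — equal.


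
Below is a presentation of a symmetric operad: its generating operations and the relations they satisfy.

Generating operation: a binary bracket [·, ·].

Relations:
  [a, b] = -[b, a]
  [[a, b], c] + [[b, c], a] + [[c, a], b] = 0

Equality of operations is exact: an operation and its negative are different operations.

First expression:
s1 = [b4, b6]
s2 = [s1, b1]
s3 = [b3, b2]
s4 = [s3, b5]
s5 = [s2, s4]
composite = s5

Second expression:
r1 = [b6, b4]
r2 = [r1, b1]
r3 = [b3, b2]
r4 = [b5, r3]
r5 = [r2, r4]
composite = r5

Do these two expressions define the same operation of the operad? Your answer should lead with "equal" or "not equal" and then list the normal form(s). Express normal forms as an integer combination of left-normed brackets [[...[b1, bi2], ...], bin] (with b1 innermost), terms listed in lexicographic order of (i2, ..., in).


equal — both sides give [[[[[b1, b4], b6], b2], b3], b5] - [[[[[b1, b4], b6], b3], b2], b5] - [[[[[b1, b4], b6], b5], b2], b3] + [[[[[b1, b4], b6], b5], b3], b2] - [[[[[b1, b6], b4], b2], b3], b5] + [[[[[b1, b6], b4], b3], b2], b5] + [[[[[b1, b6], b4], b5], b2], b3] - [[[[[b1, b6], b4], b5], b3], b2]

Reducing the first expression gives [[[[[b1, b4], b6], b2], b3], b5] - [[[[[b1, b4], b6], b3], b2], b5] - [[[[[b1, b4], b6], b5], b2], b3] + [[[[[b1, b4], b6], b5], b3], b2] - [[[[[b1, b6], b4], b2], b3], b5] + [[[[[b1, b6], b4], b3], b2], b5] + [[[[[b1, b6], b4], b5], b2], b3] - [[[[[b1, b6], b4], b5], b3], b2]
Reducing the second expression gives [[[[[b1, b4], b6], b2], b3], b5] - [[[[[b1, b4], b6], b3], b2], b5] - [[[[[b1, b4], b6], b5], b2], b3] + [[[[[b1, b4], b6], b5], b3], b2] - [[[[[b1, b6], b4], b2], b3], b5] + [[[[[b1, b6], b4], b3], b2], b5] + [[[[[b1, b6], b4], b5], b2], b3] - [[[[[b1, b6], b4], b5], b3], b2]
Both agree, so they are equal.


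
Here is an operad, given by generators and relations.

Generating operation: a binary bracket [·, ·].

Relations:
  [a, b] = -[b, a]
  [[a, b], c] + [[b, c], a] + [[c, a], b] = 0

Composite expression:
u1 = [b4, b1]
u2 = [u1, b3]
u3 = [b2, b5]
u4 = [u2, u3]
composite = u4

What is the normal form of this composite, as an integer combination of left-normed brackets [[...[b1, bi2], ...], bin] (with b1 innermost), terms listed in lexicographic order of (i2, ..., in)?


Skip Jacobi rewriting: expand, keep b1-initial words, read off terms.
Composite bracket: [[[b4, b1], b3], [b2, b5]]
Each bracket splits as ab - ba, giving 16 signed words (2^4 = 16).
Words beginning with b1 determine it all:
  the word b1b4b3b2b5 carries sign -1 and contributes -[[[[b1, b4], b3], b2], b5]
  the word b1b4b3b5b2 carries sign +1 and contributes +[[[[b1, b4], b3], b5], b2]

-[[[[b1, b4], b3], b2], b5] + [[[[b1, b4], b3], b5], b2]


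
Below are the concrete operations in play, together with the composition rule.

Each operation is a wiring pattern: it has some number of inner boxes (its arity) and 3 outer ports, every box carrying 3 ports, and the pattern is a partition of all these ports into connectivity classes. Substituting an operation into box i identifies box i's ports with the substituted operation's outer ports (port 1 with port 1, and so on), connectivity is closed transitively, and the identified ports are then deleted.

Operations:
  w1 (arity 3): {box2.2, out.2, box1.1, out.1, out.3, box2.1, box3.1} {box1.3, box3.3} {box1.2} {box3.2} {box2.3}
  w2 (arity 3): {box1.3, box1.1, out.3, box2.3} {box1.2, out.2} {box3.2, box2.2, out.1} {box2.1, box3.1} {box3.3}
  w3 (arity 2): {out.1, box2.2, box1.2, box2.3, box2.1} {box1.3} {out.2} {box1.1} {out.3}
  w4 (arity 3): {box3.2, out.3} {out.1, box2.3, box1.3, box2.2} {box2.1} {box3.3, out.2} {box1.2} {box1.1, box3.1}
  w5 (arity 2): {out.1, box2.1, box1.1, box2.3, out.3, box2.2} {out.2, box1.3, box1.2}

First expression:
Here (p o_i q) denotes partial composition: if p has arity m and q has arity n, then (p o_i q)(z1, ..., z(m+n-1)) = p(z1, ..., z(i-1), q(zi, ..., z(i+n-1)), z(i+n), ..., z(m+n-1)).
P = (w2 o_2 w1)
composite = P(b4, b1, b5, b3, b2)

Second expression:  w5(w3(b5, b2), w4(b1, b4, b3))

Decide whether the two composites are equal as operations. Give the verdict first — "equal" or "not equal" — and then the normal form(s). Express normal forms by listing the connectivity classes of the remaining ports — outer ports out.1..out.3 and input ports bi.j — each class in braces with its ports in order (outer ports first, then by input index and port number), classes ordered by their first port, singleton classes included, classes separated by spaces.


not equal; the first gives {out.1, out.3, b1.1, b2.1, b2.2, b3.1, b4.1, b4.3, b5.1, b5.2} {out.2, b4.2} {b1.2} {b1.3, b3.3} {b2.3} {b3.2} {b5.3} and the second {out.1, out.3, b1.3, b2.1, b2.2, b2.3, b3.2, b3.3, b4.2, b4.3, b5.2} {out.2} {b1.1, b3.1} {b1.2} {b4.1} {b5.1} {b5.3}

The first composite normalizes to {out.1, out.3, b1.1, b2.1, b2.2, b3.1, b4.1, b4.3, b5.1, b5.2} {out.2, b4.2} {b1.2} {b1.3, b3.3} {b2.3} {b3.2} {b5.3}
The second composite normalizes to {out.1, out.3, b1.3, b2.1, b2.2, b2.3, b3.2, b3.3, b4.2, b4.3, b5.2} {out.2} {b1.1, b3.1} {b1.2} {b4.1} {b5.1} {b5.3}
Distinct normal forms: not equal.


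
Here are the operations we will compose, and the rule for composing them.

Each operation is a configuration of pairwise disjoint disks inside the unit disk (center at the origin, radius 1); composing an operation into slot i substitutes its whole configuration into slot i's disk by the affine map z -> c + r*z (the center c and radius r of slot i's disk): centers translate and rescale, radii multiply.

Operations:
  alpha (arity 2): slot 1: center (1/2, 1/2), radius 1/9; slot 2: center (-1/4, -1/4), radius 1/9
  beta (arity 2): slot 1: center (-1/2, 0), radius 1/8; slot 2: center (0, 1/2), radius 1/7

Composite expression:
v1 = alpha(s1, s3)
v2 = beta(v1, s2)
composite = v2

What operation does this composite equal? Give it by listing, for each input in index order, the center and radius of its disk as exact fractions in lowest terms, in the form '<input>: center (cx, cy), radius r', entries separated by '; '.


Each s-disk chains the slot maps above it in beta; radii multiply.
input s1: composing its 2 substitution steps yields center (-7/16, 1/16), radius 1/72
input s3: composing its 2 substitution steps yields center (-17/32, -1/32), radius 1/72
input s2: composing its 1 substitution step yields center (0, 1/2), radius 1/7

s1: center (-7/16, 1/16), radius 1/72; s2: center (0, 1/2), radius 1/7; s3: center (-17/32, -1/32), radius 1/72


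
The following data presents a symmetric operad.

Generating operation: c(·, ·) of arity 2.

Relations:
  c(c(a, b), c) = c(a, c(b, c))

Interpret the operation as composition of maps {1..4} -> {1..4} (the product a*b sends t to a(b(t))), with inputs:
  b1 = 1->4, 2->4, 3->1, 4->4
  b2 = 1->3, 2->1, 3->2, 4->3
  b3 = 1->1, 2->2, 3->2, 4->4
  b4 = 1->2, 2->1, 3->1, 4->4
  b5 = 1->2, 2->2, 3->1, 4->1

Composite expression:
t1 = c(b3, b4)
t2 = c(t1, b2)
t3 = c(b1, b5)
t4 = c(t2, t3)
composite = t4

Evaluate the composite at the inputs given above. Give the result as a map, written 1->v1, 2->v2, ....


1->1, 2->1, 3->1, 4->1

c(b3, b4) = 1->2, 2->1, 3->1, 4->4
c(c(b3, b4), b2) = 1->1, 2->2, 3->1, 4->1
c(b1, b5) = 1->4, 2->4, 3->4, 4->4
c(c(c(b3, b4), b2), c(b1, b5)) = 1->1, 2->1, 3->1, 4->1


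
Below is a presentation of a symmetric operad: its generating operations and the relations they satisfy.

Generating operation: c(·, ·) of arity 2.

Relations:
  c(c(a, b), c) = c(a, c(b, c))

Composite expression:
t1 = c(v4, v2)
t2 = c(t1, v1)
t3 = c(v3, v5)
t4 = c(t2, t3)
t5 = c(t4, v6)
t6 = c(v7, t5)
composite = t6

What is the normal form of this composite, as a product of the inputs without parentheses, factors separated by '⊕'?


v7 ⊕ v4 ⊕ v2 ⊕ v1 ⊕ v3 ⊕ v5 ⊕ v6

Every regrouping of c is equal, so read the v-inputs in written order.
c(v4, v2) unparenthesizes to v4 ⊕ v2
c(c(v4, v2), v1) unparenthesizes to v4 ⊕ v2 ⊕ v1
c(v3, v5) unparenthesizes to v3 ⊕ v5
c(c(c(v4, v2), v1), c(v3, v5)) unparenthesizes to v4 ⊕ v2 ⊕ v1 ⊕ v3 ⊕ v5
c(c(c(c(v4, v2), v1), c(v3, v5)), v6) unparenthesizes to v4 ⊕ v2 ⊕ v1 ⊕ v3 ⊕ v5 ⊕ v6
c(v7, c(c(c(c(v4, v2), v1), c(v3, v5)), v6)) unparenthesizes to v7 ⊕ v4 ⊕ v2 ⊕ v1 ⊕ v3 ⊕ v5 ⊕ v6


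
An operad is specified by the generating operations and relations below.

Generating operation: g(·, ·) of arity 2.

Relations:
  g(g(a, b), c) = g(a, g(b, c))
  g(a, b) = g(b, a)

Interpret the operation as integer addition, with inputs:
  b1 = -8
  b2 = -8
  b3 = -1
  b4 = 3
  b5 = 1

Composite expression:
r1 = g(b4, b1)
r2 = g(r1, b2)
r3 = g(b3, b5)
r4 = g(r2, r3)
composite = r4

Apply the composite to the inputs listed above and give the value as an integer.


-13

g(b4, b1) = -5
g(g(b4, b1), b2) = -13
g(b3, b5) = 0
g(g(g(b4, b1), b2), g(b3, b5)) = -13


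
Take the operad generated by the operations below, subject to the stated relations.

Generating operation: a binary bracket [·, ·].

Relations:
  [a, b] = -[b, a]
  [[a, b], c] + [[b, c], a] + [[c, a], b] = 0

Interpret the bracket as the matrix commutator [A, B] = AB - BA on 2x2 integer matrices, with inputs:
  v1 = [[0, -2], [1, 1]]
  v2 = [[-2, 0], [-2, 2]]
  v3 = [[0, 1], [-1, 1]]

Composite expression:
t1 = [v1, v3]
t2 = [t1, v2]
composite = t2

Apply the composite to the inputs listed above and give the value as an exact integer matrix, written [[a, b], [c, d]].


[[6, -12], [12, -6]]

[v1, v3] = [[1, -3], [-2, -1]]
[[v1, v3], v2] = [[6, -12], [12, -6]]


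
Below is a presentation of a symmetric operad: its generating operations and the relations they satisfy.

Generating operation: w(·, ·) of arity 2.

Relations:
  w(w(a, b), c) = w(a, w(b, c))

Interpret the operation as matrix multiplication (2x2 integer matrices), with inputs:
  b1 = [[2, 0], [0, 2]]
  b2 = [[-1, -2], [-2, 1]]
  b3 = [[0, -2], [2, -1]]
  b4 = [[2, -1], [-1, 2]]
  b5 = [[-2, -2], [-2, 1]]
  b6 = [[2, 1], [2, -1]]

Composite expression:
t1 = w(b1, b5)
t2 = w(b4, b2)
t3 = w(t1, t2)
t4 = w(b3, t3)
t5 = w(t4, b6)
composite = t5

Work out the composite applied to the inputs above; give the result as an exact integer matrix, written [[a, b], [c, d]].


[[-88, 68], [20, 50]]

w(b1, b5) = [[-4, -4], [-4, 2]]
w(b4, b2) = [[0, -5], [-3, 4]]
w(w(b1, b5), w(b4, b2)) = [[12, 4], [-6, 28]]
w(b3, w(w(b1, b5), w(b4, b2))) = [[12, -56], [30, -20]]
w(w(b3, w(w(b1, b5), w(b4, b2))), b6) = [[-88, 68], [20, 50]]


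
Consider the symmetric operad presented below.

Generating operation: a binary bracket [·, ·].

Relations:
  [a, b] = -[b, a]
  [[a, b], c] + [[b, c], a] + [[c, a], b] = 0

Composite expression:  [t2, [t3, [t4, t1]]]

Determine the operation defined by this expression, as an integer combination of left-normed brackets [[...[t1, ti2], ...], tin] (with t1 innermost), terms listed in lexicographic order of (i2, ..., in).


Left-normed coefficients sit on the t1-initial expansion words.
Composite bracket: [t2, [t3, [t4, t1]]]
Applying ab - ba throughout gives 8 signed words (2^3 = 8).
Coefficients come from the t1-initial words:
  sign of t1t4t3t2 is -1, so it contributes -[[[t1, t4], t3], t2]

-[[[t1, t4], t3], t2]


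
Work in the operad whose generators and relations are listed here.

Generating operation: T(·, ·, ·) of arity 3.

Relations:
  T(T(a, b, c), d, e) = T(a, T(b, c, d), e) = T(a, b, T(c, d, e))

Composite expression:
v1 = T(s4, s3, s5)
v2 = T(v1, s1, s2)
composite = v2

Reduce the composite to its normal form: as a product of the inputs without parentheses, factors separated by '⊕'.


All parenthesizations of T agree; list the s-inputs left to right.
T(s4, s3, s5) collapses to s4 ⊕ s3 ⊕ s5
T(T(s4, s3, s5), s1, s2) collapses to s4 ⊕ s3 ⊕ s5 ⊕ s1 ⊕ s2

s4 ⊕ s3 ⊕ s5 ⊕ s1 ⊕ s2


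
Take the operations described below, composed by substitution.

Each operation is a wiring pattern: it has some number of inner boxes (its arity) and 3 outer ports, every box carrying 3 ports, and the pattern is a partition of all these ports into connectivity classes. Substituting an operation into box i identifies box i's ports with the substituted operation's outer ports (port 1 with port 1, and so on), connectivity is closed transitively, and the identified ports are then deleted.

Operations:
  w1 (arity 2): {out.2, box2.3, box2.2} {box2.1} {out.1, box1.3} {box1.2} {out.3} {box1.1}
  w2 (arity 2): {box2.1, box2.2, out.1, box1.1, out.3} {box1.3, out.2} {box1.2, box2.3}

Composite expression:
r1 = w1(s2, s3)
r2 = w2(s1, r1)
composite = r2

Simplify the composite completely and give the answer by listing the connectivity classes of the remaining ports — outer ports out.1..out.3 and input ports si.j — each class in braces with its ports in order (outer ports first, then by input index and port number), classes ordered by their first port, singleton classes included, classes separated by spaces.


{out.1, out.3, s1.1, s2.3, s3.2, s3.3} {out.2, s1.3} {s1.2} {s2.1} {s2.2} {s3.1}

Substituting into w2 glues patterns; closure does the rest.
composing w1 on (s2, s3), with out.j its own outer ports: {out.1, s2.3} {out.2, s3.2, s3.3} {out.3} {s2.1} {s2.2} {s3.1}
composing w2 on (s1, s2, s3), with out.j its own outer ports: {out.1, out.3, s1.1, s2.3, s3.2, s3.3} {out.2, s1.3} {s1.2} {s2.1} {s2.2} {s3.1}


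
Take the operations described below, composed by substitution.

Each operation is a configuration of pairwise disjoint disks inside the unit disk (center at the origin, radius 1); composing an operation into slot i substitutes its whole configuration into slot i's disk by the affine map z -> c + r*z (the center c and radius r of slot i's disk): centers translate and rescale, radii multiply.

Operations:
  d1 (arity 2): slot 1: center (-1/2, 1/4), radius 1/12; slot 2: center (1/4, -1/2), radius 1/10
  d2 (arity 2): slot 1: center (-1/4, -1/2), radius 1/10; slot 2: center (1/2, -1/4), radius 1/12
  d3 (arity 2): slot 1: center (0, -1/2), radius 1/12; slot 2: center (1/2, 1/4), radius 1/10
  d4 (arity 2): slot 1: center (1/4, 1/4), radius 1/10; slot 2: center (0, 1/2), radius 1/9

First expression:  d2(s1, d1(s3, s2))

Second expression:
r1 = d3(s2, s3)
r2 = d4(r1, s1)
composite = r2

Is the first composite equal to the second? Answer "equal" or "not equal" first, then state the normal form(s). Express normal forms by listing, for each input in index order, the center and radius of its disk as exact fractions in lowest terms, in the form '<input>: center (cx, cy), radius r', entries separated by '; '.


In normal form, the first expression is s1: center (-1/4, -1/2), radius 1/10; s2: center (25/48, -7/24), radius 1/120; s3: center (11/24, -11/48), radius 1/144
In normal form, the second expression is s1: center (0, 1/2), radius 1/9; s2: center (1/4, 1/5), radius 1/120; s3: center (3/10, 11/40), radius 1/100
The forms do not match — not equal.

not equal — first s1: center (-1/4, -1/2), radius 1/10; s2: center (25/48, -7/24), radius 1/120; s3: center (11/24, -11/48), radius 1/144, second s1: center (0, 1/2), radius 1/9; s2: center (1/4, 1/5), radius 1/120; s3: center (3/10, 11/40), radius 1/100


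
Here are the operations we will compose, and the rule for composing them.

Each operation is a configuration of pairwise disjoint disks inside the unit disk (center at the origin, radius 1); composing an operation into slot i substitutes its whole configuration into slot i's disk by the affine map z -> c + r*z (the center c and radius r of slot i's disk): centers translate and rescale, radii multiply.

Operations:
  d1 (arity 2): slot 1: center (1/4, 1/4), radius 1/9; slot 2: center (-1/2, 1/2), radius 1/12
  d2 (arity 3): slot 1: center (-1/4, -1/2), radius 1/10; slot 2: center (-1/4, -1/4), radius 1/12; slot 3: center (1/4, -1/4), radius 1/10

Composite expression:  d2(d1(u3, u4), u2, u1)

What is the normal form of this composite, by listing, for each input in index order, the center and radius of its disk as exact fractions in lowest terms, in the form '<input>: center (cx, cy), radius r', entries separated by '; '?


Only the slot chain above each u matters under d2; compose those maps.
u3 passes through 2 substitutions, ending at center (-9/40, -19/40), radius 1/90
u4 passes through 2 substitutions, ending at center (-3/10, -9/20), radius 1/120
u2 passes through 1 substitution, ending at center (-1/4, -1/4), radius 1/12
u1 passes through 1 substitution, ending at center (1/4, -1/4), radius 1/10

u1: center (1/4, -1/4), radius 1/10; u2: center (-1/4, -1/4), radius 1/12; u3: center (-9/40, -19/40), radius 1/90; u4: center (-3/10, -9/20), radius 1/120


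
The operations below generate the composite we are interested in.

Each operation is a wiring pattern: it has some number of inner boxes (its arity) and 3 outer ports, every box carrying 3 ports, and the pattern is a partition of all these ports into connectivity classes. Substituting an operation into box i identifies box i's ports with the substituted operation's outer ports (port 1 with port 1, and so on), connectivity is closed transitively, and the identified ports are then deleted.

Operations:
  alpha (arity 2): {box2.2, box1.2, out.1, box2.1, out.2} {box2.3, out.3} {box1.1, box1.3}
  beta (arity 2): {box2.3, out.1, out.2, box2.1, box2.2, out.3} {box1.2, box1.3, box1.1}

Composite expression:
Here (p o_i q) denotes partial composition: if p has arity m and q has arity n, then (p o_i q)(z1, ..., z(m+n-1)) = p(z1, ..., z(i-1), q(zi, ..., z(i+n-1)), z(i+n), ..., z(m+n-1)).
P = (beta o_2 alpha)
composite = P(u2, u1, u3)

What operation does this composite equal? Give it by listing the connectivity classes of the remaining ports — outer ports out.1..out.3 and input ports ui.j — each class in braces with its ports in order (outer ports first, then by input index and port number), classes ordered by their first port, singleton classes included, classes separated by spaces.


{out.1, out.2, out.3, u1.2, u3.1, u3.2, u3.3} {u1.1, u1.3} {u2.1, u2.2, u2.3}


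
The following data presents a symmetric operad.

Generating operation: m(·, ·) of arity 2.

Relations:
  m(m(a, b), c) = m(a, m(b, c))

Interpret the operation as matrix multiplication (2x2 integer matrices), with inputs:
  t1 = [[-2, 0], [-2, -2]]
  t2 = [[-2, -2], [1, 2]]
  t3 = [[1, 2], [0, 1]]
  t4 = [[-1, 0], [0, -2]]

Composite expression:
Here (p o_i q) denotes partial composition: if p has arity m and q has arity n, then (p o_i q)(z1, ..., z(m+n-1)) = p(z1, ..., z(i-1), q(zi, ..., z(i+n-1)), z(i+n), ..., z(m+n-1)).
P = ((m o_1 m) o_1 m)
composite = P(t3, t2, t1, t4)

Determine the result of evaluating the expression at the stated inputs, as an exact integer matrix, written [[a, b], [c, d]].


[[4, 8], [6, 8]]

m(t3, t2) = [[0, 2], [1, 2]]
m(m(t3, t2), t1) = [[-4, -4], [-6, -4]]
m(m(m(t3, t2), t1), t4) = [[4, 8], [6, 8]]
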